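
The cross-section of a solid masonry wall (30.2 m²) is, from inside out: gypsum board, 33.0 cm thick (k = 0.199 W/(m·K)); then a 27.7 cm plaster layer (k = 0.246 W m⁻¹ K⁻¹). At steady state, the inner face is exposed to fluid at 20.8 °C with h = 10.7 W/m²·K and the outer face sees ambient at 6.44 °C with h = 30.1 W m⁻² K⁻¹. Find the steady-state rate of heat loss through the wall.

Resistance network (inner→outer):
  R_conv,in = 1/(hA) = 1/(10.7·30.2) = 0.003095 K/W
  R_gypsum board = L/(kA) = 0.330/(0.199·30.2) = 0.05491 K/W
  R_plaster = L/(kA) = 0.277/(0.246·30.2) = 0.03729 K/W
  R_conv,out = 1/(hA) = 1/(30.1·30.2) = 0.001100 K/W
ΣR = 0.003095 + 0.05491 + 0.03729 + 0.001100 = 0.09639 K/W
Q = ΔT/ΣR = (20.8 °C − 6.44 °C)/0.09639 = 149 W

Q = 149 W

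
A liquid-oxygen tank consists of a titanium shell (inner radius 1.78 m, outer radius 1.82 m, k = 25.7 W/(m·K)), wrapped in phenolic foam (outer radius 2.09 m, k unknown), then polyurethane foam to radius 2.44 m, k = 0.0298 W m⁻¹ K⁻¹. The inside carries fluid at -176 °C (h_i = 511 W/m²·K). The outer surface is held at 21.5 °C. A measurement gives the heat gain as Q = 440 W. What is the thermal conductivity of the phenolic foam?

k = 0.0213 W/m·K

ΣR = ΔT/Q = |-176 − 21.5|/440 = 0.4489 K/W
Known resistances:
  R_conv,in = 1/(4πr²h) = 1/(4π·1.78²·511) = 4.915×10^-5 K/W
  R_titanium = (1/1.78 − 1/1.82)/(4πk) = 0.01235/(4π·25.7) = 3.823×10^-5 K/W
  R_polyurethane foam = (1/2.09 − 1/2.44)/(4πk) = 0.06863/(4π·0.0298) = 0.1833 K/W
R_phenolic foam = ΣR − ΣR_known = 0.4489 − 0.1834 = 0.2655 K/W
(1/r₁−1/r₂)/(4πk) = 0.2655 ⇒ k = 0.07098/(4π·0.2655) = 0.0213 W/m·K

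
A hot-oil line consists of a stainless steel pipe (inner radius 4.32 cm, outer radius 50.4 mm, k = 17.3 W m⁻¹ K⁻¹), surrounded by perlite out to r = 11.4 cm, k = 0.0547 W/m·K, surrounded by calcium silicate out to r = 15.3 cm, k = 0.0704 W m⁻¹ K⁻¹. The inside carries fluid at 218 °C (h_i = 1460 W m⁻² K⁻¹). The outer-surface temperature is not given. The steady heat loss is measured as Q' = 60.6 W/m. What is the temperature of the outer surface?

Sum the resistances:
  R'_conv,in = 1/(2πr h) = 1/(2π·0.0432·1460) = 0.002523 m·K/W
  R'_stainless steel = ln(0.0504/0.0432)/(2πk) = 0.1542/(2π·17.3) = 0.001418 m·K/W
  R'_perlite = ln(0.114/0.0504)/(2πk) = 0.8162/(2π·0.0547) = 2.375 m·K/W
  R'_calcium silicate = ln(0.153/0.114)/(2πk) = 0.2942/(2π·0.0704) = 0.6652 m·K/W
ΣR = 3.044 m·K/W
ΔT = Q'·ΣR = 60.6 × 3.044 = 184.5 K
Heat flows outward, so T_out = T_in − ΔT = 218 − 184.5 = 33.5 °C

T_out = 33.5 °C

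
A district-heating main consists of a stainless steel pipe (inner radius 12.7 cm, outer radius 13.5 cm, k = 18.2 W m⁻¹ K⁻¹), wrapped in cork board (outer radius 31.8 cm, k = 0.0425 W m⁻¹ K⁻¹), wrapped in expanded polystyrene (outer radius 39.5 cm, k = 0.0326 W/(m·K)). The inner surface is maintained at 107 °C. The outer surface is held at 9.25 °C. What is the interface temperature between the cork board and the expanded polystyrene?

T = 33.5 °C

Resistance network (inner→outer):
  R'_stainless steel = ln(0.135/0.127)/(2πk) = 0.06109/(2π·18.2) = 5.342×10^-4 m·K/W
  R'_cork board = ln(0.318/0.135)/(2πk) = 0.8568/(2π·0.0425) = 3.208 m·K/W
  R'_expanded polystyrene = ln(0.395/0.318)/(2πk) = 0.2168/(2π·0.0326) = 1.059 m·K/W
ΣR = 5.342×10^-4 + 3.208 + 1.059 = 4.268 m·K/W
Q' = ΔT/ΣR = (107 °C − 9.25 °C)/4.268 = 22.90 W/m
From the inner boundary to the cork board/expanded polystyrene interface, ΣR_partial = 3.209 m·K/W.
T_interface = T_in − Q'·ΣR_partial = 107 °C − (22.90)(3.209) = 33.5 °C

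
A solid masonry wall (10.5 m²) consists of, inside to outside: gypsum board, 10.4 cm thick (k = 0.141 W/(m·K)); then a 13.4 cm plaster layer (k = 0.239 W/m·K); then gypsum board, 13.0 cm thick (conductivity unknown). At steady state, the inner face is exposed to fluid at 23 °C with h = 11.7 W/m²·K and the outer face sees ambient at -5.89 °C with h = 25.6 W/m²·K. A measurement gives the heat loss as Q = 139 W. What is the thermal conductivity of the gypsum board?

ΣR = ΔT/Q = |23 − -5.89|/139 = 0.2078 K/W
Known resistances:
  R_conv,in = 1/(hA) = 1/(11.7·10.5) = 0.008140 K/W
  R_gypsum board = L/(kA) = 0.104/(0.141·10.5) = 0.07025 K/W
  R_plaster = L/(kA) = 0.134/(0.239·10.5) = 0.05340 K/W
  R_conv,out = 1/(hA) = 1/(25.6·10.5) = 0.003720 K/W
R_gypsum board = ΣR − ΣR_known = 0.2078 − 0.1355 = 0.07230 K/W
L/(kA) = 0.07230 ⇒ k = 0.130/(0.07230·10.5) = 0.171 W/m·K

k = 0.171 W/m·K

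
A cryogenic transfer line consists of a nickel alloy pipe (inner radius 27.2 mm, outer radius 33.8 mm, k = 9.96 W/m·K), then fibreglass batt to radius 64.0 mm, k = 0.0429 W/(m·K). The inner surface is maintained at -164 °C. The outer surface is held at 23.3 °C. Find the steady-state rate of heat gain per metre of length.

Q' = 79.0 W/m

Series thermal resistances, inner to outer:
  R'_nickel alloy = ln(0.0338/0.0272)/(2πk) = 0.2172/(2π·9.96) = 0.003471 m·K/W
  R'_fibreglass batt = ln(0.0640/0.0338)/(2πk) = 0.6384/(2π·0.0429) = 2.368 m·K/W
ΣR = 0.003471 + 2.368 = 2.371 m·K/W
Q' = ΔT/ΣR = (-164 °C − 23.3 °C)/2.371 = -79.0 W/m
(Negative Q' ⇒ heat flows inward; heat gain = 79.0 W/m.)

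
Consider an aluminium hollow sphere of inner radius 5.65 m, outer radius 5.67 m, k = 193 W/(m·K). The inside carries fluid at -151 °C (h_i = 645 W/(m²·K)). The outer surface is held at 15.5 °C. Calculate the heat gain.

Q = 40400 kW

Treat each layer as a resistance in series:
  R_conv,in = 1/(4πr²h) = 1/(4π·5.65²·645) = 3.865×10^-6 K/W
  R_aluminium = (1/5.65 − 1/5.67)/(4πk) = 6.243×10^-4/(4π·193) = 2.574×10^-7 K/W
ΣR = 3.865×10^-6 + 2.574×10^-7 = 4.122×10^-6 K/W
Q = ΔT/ΣR = (-151 °C − 15.5 °C)/4.122×10^-6 = -4.04×10^7 W
(Negative Q ⇒ heat flows inward; heat gain = 4.04×10^7 W.)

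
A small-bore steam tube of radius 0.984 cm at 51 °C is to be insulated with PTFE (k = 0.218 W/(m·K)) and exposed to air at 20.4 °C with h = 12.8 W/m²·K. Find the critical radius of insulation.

For a cylinder, r_cr = k_ins/h = 0.218/12.8 = 0.0170 m = 1.70 cm

r_cr = 1.70 cm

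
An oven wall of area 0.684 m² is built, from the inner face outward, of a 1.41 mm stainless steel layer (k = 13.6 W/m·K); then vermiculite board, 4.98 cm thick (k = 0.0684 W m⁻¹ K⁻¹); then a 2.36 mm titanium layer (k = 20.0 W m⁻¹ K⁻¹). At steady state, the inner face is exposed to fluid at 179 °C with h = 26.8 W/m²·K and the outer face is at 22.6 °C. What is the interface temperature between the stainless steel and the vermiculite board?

Treat each layer as a resistance in series:
  R_conv,in = 1/(hA) = 1/(26.8·0.684) = 0.05455 K/W
  R_stainless steel = L/(kA) = 0.00141/(13.6·0.684) = 1.516×10^-4 K/W
  R_vermiculite board = L/(kA) = 0.0498/(0.0684·0.684) = 1.064 K/W
  R_titanium = L/(kA) = 0.00236/(20.0·0.684) = 1.725×10^-4 K/W
ΣR = 0.05455 + 1.516×10^-4 + 1.064 + 1.725×10^-4 = 1.119 K/W
Q = ΔT/ΣR = (179 °C − 22.6 °C)/1.119 = 139.8 W
From the inner boundary to the stainless steel/vermiculite board interface, ΣR_partial = 0.05470 K/W.
T_interface = T_in − Q·ΣR_partial = 179 °C − (139.8)(0.05470) = 171 °C

T = 171 °C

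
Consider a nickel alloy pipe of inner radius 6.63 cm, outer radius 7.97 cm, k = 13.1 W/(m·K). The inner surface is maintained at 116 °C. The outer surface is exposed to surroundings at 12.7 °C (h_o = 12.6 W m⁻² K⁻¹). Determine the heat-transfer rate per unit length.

Treat each layer as a resistance in series:
  R'_nickel alloy = ln(0.0797/0.0663)/(2πk) = 0.1841/(2π·13.1) = 0.002236 m·K/W
  R'_conv,out = 1/(2πr h) = 1/(2π·0.0797·12.6) = 0.1585 m·K/W
ΣR = 0.002236 + 0.1585 = 0.1607 m·K/W
Q' = ΔT/ΣR = (116 °C − 12.7 °C)/0.1607 = 643 W/m

Q' = 643 W/m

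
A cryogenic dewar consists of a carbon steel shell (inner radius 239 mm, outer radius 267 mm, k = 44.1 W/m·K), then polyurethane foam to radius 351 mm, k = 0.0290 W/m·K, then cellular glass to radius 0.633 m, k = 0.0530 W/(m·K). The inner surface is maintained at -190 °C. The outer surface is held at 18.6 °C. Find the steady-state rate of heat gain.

Q = 47.8 W

Series thermal resistances, inner to outer:
  R_carbon steel = (1/0.239 − 1/0.267)/(4πk) = 0.4388/(4π·44.1) = 7.918×10^-4 K/W
  R_polyurethane foam = (1/0.267 − 1/0.351)/(4πk) = 0.8963/(4π·0.0290) = 2.460 K/W
  R_cellular glass = (1/0.351 − 1/0.633)/(4πk) = 1.269/(4π·0.0530) = 1.906 K/W
ΣR = 7.918×10^-4 + 2.460 + 1.906 = 4.367 K/W
Q = ΔT/ΣR = (-190 °C − 18.6 °C)/4.367 = -47.8 W
(Negative Q ⇒ heat flows inward; heat gain = 47.8 W.)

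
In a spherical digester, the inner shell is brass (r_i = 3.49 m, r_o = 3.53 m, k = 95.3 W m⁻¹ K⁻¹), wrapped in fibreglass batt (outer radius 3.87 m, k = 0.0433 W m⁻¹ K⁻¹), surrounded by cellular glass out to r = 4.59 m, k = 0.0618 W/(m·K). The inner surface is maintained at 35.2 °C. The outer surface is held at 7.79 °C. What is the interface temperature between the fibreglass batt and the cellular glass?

T = 22.4 °C

Series thermal resistances, inner to outer:
  R_brass = (1/3.49 − 1/3.53)/(4πk) = 0.003247/(4π·95.3) = 2.711×10^-6 K/W
  R_fibreglass batt = (1/3.53 − 1/3.87)/(4πk) = 0.02489/(4π·0.0433) = 0.04574 K/W
  R_cellular glass = (1/3.87 − 1/4.59)/(4πk) = 0.04053/(4π·0.0618) = 0.05219 K/W
ΣR = 2.711×10^-6 + 0.04574 + 0.05219 = 0.09793 K/W
Q = ΔT/ΣR = (35.2 °C − 7.79 °C)/0.09793 = 279.9 W
From the inner boundary to the fibreglass batt/cellular glass interface, ΣR_partial = 0.04574 K/W.
T_interface = T_in − Q·ΣR_partial = 35.2 °C − (279.9)(0.04574) = 22.4 °C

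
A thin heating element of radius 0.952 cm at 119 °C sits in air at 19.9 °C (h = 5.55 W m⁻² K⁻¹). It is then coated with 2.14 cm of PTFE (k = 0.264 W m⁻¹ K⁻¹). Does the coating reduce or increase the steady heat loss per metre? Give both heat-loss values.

Critical radius for a cylinder: r_cr = k/h = 0.0476 m = 4.76 cm.
Outer radius after coating: r₂ = 0.00952 + 0.0214 = 0.03092 m.
Since r₁ < r_cr and r₂ ≤ r_cr, the coating moves toward the maximum at r_cr — heat loss rises.
Bare: R = 1/(2πr₁h) = 3.012 m·K/W; Q = 99.1/3.012 = 32.9 W/m.
Coated: R = R_cond + R_conv = 1.638 m·K/W; Q = 99.1/1.638 = 60.5 W/m.

increases: 32.9 → 60.5 W/m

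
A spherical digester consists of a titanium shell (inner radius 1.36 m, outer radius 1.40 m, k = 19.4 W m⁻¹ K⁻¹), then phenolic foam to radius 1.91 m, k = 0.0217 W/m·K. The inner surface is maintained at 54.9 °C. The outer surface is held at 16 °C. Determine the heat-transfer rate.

Q = 55.6 W

Series thermal resistances, inner to outer:
  R_titanium = (1/1.36 − 1/1.40)/(4πk) = 0.02101/(4π·19.4) = 8.618×10^-5 K/W
  R_phenolic foam = (1/1.40 − 1/1.91)/(4πk) = 0.1907/(4π·0.0217) = 0.6994 K/W
ΣR = 8.618×10^-5 + 0.6994 = 0.6995 K/W
Q = ΔT/ΣR = (54.9 °C − 16 °C)/0.6995 = 55.6 W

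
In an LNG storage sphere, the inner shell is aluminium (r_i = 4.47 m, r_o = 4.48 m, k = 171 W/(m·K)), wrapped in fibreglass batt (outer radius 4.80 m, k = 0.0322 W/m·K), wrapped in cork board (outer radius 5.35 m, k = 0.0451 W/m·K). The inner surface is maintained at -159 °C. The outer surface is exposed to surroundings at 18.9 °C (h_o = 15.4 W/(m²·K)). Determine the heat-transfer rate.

Q = 2380 W

Resistance network (inner→outer):
  R_aluminium = (1/4.47 − 1/4.48)/(4πk) = 4.994×10^-4/(4π·171) = 2.324×10^-7 K/W
  R_fibreglass batt = (1/4.48 − 1/4.80)/(4πk) = 0.01488/(4π·0.0322) = 0.03678 K/W
  R_cork board = (1/4.80 − 1/5.35)/(4πk) = 0.02142/(4π·0.0451) = 0.03779 K/W
  R_conv,out = 1/(4πr²h) = 1/(4π·5.35²·15.4) = 1.805×10^-4 K/W
ΣR = 2.324×10^-7 + 0.03678 + 0.03779 + 1.805×10^-4 = 0.07475 K/W
Q = ΔT/ΣR = (-159 °C − 18.9 °C)/0.07475 = -2380 W
(Negative Q ⇒ heat flows inward; heat gain = 2380 W.)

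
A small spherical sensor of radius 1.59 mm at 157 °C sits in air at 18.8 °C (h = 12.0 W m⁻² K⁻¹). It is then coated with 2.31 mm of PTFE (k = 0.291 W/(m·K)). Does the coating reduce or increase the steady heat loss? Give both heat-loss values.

increases: 0.0527 → 0.257 W

Critical radius for a sphere: r_cr = 2k/h = 0.0485 m = 4.85 cm.
Outer radius after coating: r₂ = 0.00159 + 0.00231 = 0.00390 m.
Since r₁ < r_cr and r₂ ≤ r_cr, the coating moves toward the maximum at r_cr — heat loss rises.
Bare: R = 1/(4πr₁²h) = 2623 K/W; Q = 138.2/2623 = 0.0527 W.
Coated: R = R_cond + R_conv = 537.9 K/W; Q = 138.2/537.9 = 0.257 W.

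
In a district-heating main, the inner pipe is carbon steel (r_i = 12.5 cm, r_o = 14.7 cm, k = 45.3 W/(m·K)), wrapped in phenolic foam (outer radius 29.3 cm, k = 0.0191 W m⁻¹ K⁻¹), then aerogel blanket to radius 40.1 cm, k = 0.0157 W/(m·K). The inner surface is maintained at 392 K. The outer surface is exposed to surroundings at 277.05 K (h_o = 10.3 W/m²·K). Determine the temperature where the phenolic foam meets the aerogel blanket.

T = 318.3 K

Resistance network (inner→outer):
  R'_carbon steel = ln(0.147/0.125)/(2πk) = 0.1621/(2π·45.3) = 5.696×10^-4 m·K/W
  R'_phenolic foam = ln(0.293/0.147)/(2πk) = 0.6897/(2π·0.0191) = 5.747 m·K/W
  R'_aerogel blanket = ln(0.401/0.293)/(2πk) = 0.3138/(2π·0.0157) = 3.181 m·K/W
  R'_conv,out = 1/(2πr h) = 1/(2π·0.401·10.3) = 0.03853 m·K/W
ΣR = 5.696×10^-4 + 5.747 + 3.181 + 0.03853 = 8.967 m·K/W
Q' = ΔT/ΣR = (392 K − 277.05 K)/8.967 = 12.82 W/m
From the inner boundary to the phenolic foam/aerogel blanket interface, ΣR_partial = 5.748 m·K/W.
T_interface = T_in − Q'·ΣR_partial = 392 K − (12.82)(5.748) = 318.3 K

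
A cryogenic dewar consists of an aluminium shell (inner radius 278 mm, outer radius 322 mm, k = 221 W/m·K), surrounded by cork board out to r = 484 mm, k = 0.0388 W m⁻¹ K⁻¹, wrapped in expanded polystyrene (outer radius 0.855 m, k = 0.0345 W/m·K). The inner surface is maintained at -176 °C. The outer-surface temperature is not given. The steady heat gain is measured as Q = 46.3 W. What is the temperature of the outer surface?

Sum the resistances:
  R_aluminium = (1/0.278 − 1/0.322)/(4πk) = 0.4915/(4π·221) = 1.770×10^-4 K/W
  R_cork board = (1/0.322 − 1/0.484)/(4πk) = 1.039/(4π·0.0388) = 2.132 K/W
  R_expanded polystyrene = (1/0.484 − 1/0.855)/(4πk) = 0.8965/(4π·0.0345) = 2.068 K/W
ΣR = 4.200 K/W
ΔT = Q·ΣR = 46.3 × 4.200 = 194.5 K
Heat flows inward, so T_out = T_in + ΔT = -176 + 194.5 = 18.5 °C

T_out = 18.5 °C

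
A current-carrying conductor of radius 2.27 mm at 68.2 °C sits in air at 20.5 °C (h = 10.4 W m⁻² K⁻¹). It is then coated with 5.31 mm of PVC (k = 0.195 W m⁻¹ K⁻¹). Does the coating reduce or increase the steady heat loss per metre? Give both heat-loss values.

increases: 7.08 → 15.9 W/m

Critical radius for a cylinder: r_cr = k/h = 0.0187 m = 1.88 cm.
Outer radius after coating: r₂ = 0.00227 + 0.00531 = 0.00758 m.
Since r₁ < r_cr and r₂ ≤ r_cr, the coating moves toward the maximum at r_cr — heat loss rises.
Bare: R = 1/(2πr₁h) = 6.742 m·K/W; Q = 47.7/6.742 = 7.08 W/m.
Coated: R = R_cond + R_conv = 3.003 m·K/W; Q = 47.7/3.003 = 15.9 W/m.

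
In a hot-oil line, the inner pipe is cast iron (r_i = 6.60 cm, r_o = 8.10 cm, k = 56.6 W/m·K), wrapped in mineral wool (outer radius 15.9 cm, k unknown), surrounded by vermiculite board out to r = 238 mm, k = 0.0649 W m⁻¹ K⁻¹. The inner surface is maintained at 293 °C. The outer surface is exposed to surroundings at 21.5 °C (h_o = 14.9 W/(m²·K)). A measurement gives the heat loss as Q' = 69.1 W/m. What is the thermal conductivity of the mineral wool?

ΣR = ΔT/Q' = |293 − 21.5|/69.1 = 3.929 m·K/W
Known resistances:
  R'_cast iron = ln(0.0810/0.0660)/(2πk) = 0.2048/(2π·56.6) = 5.759×10^-4 m·K/W
  R'_vermiculite board = ln(0.238/0.159)/(2πk) = 0.4034/(2π·0.0649) = 0.9892 m·K/W
  R'_conv,out = 1/(2πr h) = 1/(2π·0.238·14.9) = 0.04488 m·K/W
R_mineral wool = ΣR − ΣR_known = 3.929 − 1.035 = 2.894 m·K/W
ln(r₂/r₁)/(2πk) = 2.894 ⇒ k = 0.6745/(2π·2.894) = 0.0371 W/m·K

k = 0.0371 W/m·K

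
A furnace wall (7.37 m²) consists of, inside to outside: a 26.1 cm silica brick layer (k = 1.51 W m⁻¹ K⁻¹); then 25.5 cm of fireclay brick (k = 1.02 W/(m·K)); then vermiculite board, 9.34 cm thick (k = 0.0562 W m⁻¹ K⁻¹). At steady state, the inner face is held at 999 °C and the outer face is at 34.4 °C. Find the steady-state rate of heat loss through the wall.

Q = 3.41 kW

Series thermal resistances, inner to outer:
  R_silica brick = L/(kA) = 0.261/(1.51·7.37) = 0.02345 K/W
  R_fireclay brick = L/(kA) = 0.255/(1.02·7.37) = 0.03392 K/W
  R_vermiculite board = L/(kA) = 0.0934/(0.0562·7.37) = 0.2255 K/W
ΣR = 0.02345 + 0.03392 + 0.2255 = 0.2829 K/W
Q = ΔT/ΣR = (999 °C − 34.4 °C)/0.2829 = 3410 W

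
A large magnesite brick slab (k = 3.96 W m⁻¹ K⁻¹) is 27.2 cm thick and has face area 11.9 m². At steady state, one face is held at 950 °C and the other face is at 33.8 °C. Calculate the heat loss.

Q = kA·ΔT/L = 3.96 × 11.9 × |950 °C − 33.8 °C| / 0.272 = 1.59×10^5 W

Q = 1.59×10^5 W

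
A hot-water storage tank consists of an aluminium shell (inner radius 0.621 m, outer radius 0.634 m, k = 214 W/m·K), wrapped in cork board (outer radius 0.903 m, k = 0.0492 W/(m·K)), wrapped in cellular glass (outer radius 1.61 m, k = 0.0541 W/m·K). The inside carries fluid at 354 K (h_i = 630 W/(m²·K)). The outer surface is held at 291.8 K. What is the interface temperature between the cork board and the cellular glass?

Resistance network (inner→outer):
  R_conv,in = 1/(4πr²h) = 1/(4π·0.621²·630) = 3.275×10^-4 K/W
  R_aluminium = (1/0.621 − 1/0.634)/(4πk) = 0.03302/(4π·214) = 1.228×10^-5 K/W
  R_cork board = (1/0.634 − 1/0.903)/(4πk) = 0.4699/(4π·0.0492) = 0.7600 K/W
  R_cellular glass = (1/0.903 − 1/1.61)/(4πk) = 0.4863/(4π·0.0541) = 0.7153 K/W
ΣR = 3.275×10^-4 + 1.228×10^-5 + 0.7600 + 0.7153 = 1.476 K/W
Q = ΔT/ΣR = (354 K − 291.8 K)/1.476 = 42.14 W
From the inner boundary to the cork board/cellular glass interface, ΣR_partial = 0.7603 K/W.
T_interface = T_in − Q·ΣR_partial = 354 K − (42.14)(0.7603) = 322.0 K

T = 322.0 K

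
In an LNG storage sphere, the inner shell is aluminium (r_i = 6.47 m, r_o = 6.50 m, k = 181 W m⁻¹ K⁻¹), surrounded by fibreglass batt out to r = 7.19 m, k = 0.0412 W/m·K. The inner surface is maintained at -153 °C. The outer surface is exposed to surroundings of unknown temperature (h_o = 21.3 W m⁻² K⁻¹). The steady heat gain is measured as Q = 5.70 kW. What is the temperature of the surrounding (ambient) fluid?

T_out = 10.0 °C

Series resistances:
  R_aluminium = (1/6.47 − 1/6.50)/(4πk) = 7.134×10^-4/(4π·181) = 3.136×10^-7 K/W
  R_fibreglass batt = (1/6.50 − 1/7.19)/(4πk) = 0.01476/(4π·0.0412) = 0.02852 K/W
  R_conv,out = 1/(4πr²h) = 1/(4π·7.19²·21.3) = 7.227×10^-5 K/W
ΣR = 0.02859 K/W
ΔT = Q·ΣR = 5700 × 0.02859 = 163.0 K
Heat flows inward, so T_out = T_in + ΔT = -153 + 163.0 = 10.0 °C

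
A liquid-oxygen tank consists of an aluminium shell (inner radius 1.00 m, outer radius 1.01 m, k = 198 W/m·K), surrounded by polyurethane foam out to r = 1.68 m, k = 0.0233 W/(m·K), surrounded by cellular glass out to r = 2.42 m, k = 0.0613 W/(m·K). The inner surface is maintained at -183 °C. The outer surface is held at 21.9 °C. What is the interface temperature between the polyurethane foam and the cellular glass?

T = -8.6 °C

Treat each layer as a resistance in series:
  R_aluminium = (1/1.00 − 1/1.01)/(4πk) = 0.009901/(4π·198) = 3.979×10^-6 K/W
  R_polyurethane foam = (1/1.01 − 1/1.68)/(4πk) = 0.3949/(4π·0.0233) = 1.349 K/W
  R_cellular glass = (1/1.68 − 1/2.42)/(4πk) = 0.1820/(4π·0.0613) = 0.2363 K/W
ΣR = 3.979×10^-6 + 1.349 + 0.2363 = 1.585 K/W
Q = ΔT/ΣR = (-183 °C − 21.9 °C)/1.585 = -129.3 W
From the inner boundary to the polyurethane foam/cellular glass interface, ΣR_partial = 1.349 K/W.
T_interface = T_in − Q·ΣR_partial = -183 °C − (-129.3)(1.349) = -8.6 °C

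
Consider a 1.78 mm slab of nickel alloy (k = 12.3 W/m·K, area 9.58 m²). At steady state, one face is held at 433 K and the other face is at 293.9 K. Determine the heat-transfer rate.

Q = kA·ΔT/L = 12.3 × 9.58 × |433 K − 293.9 K| / 0.00178 = 9.21×10^6 W

Q = 9.21×10^6 W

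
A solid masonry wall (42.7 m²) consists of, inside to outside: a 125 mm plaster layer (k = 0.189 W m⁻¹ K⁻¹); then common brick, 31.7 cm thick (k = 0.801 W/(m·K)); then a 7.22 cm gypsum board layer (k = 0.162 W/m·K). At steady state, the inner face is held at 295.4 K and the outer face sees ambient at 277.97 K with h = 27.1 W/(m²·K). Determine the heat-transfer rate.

Resistance network (inner→outer):
  R_plaster = L/(kA) = 0.125/(0.189·42.7) = 0.01549 K/W
  R_common brick = L/(kA) = 0.317/(0.801·42.7) = 0.009268 K/W
  R_gypsum board = L/(kA) = 0.0722/(0.162·42.7) = 0.01044 K/W
  R_conv,out = 1/(hA) = 1/(27.1·42.7) = 8.642×10^-4 K/W
ΣR = 0.01549 + 0.009268 + 0.01044 + 8.642×10^-4 = 0.03606 K/W
Q = ΔT/ΣR = (295.4 K − 277.97 K)/0.03606 = 483 W

Q = 483 W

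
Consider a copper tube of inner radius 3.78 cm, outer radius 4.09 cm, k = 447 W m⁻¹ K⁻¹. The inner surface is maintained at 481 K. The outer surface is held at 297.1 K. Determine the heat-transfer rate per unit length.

Q' = 6550 kW/m

Q' = 2πk·ΔT/ln(r₂/r₁) = 2π × 447 × 183.9 / ln(0.0409/0.0378) = 6.55×10^6 W/m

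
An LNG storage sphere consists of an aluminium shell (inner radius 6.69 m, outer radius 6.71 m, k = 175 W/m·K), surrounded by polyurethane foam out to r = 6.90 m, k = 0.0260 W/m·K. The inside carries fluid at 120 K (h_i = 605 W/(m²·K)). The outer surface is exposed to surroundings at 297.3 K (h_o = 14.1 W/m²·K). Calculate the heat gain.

Q = 14.0 kW

Treat each layer as a resistance in series:
  R_conv,in = 1/(4πr²h) = 1/(4π·6.69²·605) = 2.939×10^-6 K/W
  R_aluminium = (1/6.69 − 1/6.71)/(4πk) = 4.455×10^-4/(4π·175) = 2.026×10^-7 K/W
  R_polyurethane foam = (1/6.71 − 1/6.90)/(4πk) = 0.004104/(4π·0.0260) = 0.01256 K/W
  R_conv,out = 1/(4πr²h) = 1/(4π·6.90²·14.1) = 1.185×10^-4 K/W
ΣR = 2.939×10^-6 + 2.026×10^-7 + 0.01256 + 1.185×10^-4 = 0.01268 K/W
Q = ΔT/ΣR = (120 K − 297.3 K)/0.01268 = -14000 W
(Negative Q ⇒ heat flows inward; heat gain = 14000 W.)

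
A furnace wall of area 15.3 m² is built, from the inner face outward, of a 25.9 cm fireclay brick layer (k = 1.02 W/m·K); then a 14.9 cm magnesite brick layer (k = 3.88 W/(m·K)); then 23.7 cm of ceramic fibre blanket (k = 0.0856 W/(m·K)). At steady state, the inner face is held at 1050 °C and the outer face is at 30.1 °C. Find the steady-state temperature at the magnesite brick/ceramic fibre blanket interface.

T = 953 °C

Resistance network (inner→outer):
  R_fireclay brick = L/(kA) = 0.259/(1.02·15.3) = 0.01660 K/W
  R_magnesite brick = L/(kA) = 0.149/(3.88·15.3) = 0.002510 K/W
  R_ceramic fibre blanket = L/(kA) = 0.237/(0.0856·15.3) = 0.1810 K/W
ΣR = 0.01660 + 0.002510 + 0.1810 = 0.2001 K/W
Q = ΔT/ΣR = (1050 °C − 30.1 °C)/0.2001 = 5097 W
From the inner boundary to the magnesite brick/ceramic fibre blanket interface, ΣR_partial = 0.01911 K/W.
T_interface = T_in − Q·ΣR_partial = 1050 °C − (5097)(0.01911) = 953 °C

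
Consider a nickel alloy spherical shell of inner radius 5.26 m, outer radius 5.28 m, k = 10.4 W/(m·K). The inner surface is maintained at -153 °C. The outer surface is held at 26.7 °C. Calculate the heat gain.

Q = 32600 kW

Q = 4πk·ΔT/(1/r₁ − 1/r₂) = 4π × 10.4 × 179.7 / (1/5.26 − 1/5.28) = 3.26×10^7 W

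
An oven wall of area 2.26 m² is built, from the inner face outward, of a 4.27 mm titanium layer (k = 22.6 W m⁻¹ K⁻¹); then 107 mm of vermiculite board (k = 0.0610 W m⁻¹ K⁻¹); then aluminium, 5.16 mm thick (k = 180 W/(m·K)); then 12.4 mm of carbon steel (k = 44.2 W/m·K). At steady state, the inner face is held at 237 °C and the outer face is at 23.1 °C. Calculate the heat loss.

Q = 276 W

Treat each layer as a resistance in series:
  R_titanium = L/(kA) = 0.00427/(22.6·2.26) = 8.360×10^-5 K/W
  R_vermiculite board = L/(kA) = 0.107/(0.0610·2.26) = 0.7761 K/W
  R_aluminium = L/(kA) = 0.00516/(180·2.26) = 1.268×10^-5 K/W
  R_carbon steel = L/(kA) = 0.0124/(44.2·2.26) = 1.241×10^-4 K/W
ΣR = 8.360×10^-5 + 0.7761 + 1.268×10^-5 + 1.241×10^-4 = 0.7763 K/W
Q = ΔT/ΣR = (237 °C − 23.1 °C)/0.7763 = 276 W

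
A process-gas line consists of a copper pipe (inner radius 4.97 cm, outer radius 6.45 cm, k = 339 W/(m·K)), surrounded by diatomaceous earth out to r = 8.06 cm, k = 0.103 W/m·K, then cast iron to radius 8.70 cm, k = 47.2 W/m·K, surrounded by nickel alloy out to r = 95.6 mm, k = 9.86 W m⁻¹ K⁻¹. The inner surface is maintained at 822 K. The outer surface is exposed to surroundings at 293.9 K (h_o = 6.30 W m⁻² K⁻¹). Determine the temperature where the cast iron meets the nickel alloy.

T = 524 K

Resistance network (inner→outer):
  R'_copper = ln(0.0645/0.0497)/(2πk) = 0.2607/(2π·339) = 1.224×10^-4 m·K/W
  R'_diatomaceous earth = ln(0.0806/0.0645)/(2πk) = 0.2228/(2π·0.103) = 0.3443 m·K/W
  R'_cast iron = ln(0.0870/0.0806)/(2πk) = 0.07641/(2π·47.2) = 2.576×10^-4 m·K/W
  R'_nickel alloy = ln(0.0956/0.0870)/(2πk) = 0.09426/(2π·9.86) = 0.001522 m·K/W
  R'_conv,out = 1/(2πr h) = 1/(2π·0.0956·6.30) = 0.2643 m·K/W
ΣR = 1.224×10^-4 + 0.3443 + 2.576×10^-4 + 0.001522 + 0.2643 = 0.6105 m·K/W
Q' = ΔT/ΣR = (822 K − 293.9 K)/0.6105 = 865.0 W/m
From the inner boundary to the cast iron/nickel alloy interface, ΣR_partial = 0.3447 m·K/W.
T_interface = T_in − Q'·ΣR_partial = 822 K − (865.0)(0.3447) = 524 K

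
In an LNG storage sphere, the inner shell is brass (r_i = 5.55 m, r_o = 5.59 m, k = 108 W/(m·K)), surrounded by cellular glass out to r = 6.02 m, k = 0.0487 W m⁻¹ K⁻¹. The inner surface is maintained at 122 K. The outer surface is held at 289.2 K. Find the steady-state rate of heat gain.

Resistance network (inner→outer):
  R_brass = (1/5.55 − 1/5.59)/(4πk) = 0.001289/(4π·108) = 9.500×10^-7 K/W
  R_cellular glass = (1/5.59 − 1/6.02)/(4πk) = 0.01278/(4π·0.0487) = 0.02088 K/W
ΣR = 9.500×10^-7 + 0.02088 = 0.02088 K/W
Q = ΔT/ΣR = (122 K − 289.2 K)/0.02088 = -8010 W
(Negative Q ⇒ heat flows inward; heat gain = 8010 W.)

Q = 8.01 kW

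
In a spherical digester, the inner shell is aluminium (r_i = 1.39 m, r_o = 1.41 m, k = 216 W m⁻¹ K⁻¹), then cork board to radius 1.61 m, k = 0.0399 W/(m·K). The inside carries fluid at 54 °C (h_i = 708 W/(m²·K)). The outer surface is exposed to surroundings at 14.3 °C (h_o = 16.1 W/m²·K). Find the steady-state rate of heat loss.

Treat each layer as a resistance in series:
  R_conv,in = 1/(4πr²h) = 1/(4π·1.39²·708) = 5.817×10^-5 K/W
  R_aluminium = (1/1.39 − 1/1.41)/(4πk) = 0.01020/(4π·216) = 3.760×10^-6 K/W
  R_cork board = (1/1.41 − 1/1.61)/(4πk) = 0.08810/(4π·0.0399) = 0.1757 K/W
  R_conv,out = 1/(4πr²h) = 1/(4π·1.61²·16.1) = 0.001907 K/W
ΣR = 5.817×10^-5 + 3.760×10^-6 + 0.1757 + 0.001907 = 0.1777 K/W
Q = ΔT/ΣR = (54 °C − 14.3 °C)/0.1777 = 223 W

Q = 223 W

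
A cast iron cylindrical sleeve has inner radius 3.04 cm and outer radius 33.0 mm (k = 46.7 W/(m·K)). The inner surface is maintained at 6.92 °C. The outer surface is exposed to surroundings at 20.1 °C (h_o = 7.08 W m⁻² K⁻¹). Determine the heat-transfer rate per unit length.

Resistance network (inner→outer):
  R'_cast iron = ln(0.0330/0.0304)/(2πk) = 0.08206/(2π·46.7) = 2.797×10^-4 m·K/W
  R'_conv,out = 1/(2πr h) = 1/(2π·0.0330·7.08) = 0.6812 m·K/W
ΣR = 2.797×10^-4 + 0.6812 = 0.6815 m·K/W
Q' = ΔT/ΣR = (6.92 °C − 20.1 °C)/0.6815 = -19.3 W/m
(Negative Q' ⇒ heat flows inward; heat gain = 19.3 W/m.)

Q' = 19.3 W/m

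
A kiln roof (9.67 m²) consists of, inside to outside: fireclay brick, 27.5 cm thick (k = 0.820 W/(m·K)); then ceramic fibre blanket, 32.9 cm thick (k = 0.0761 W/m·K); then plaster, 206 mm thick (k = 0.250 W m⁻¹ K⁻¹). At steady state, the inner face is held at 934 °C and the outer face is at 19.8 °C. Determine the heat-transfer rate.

Treat each layer as a resistance in series:
  R_fireclay brick = L/(kA) = 0.275/(0.820·9.67) = 0.03468 K/W
  R_ceramic fibre blanket = L/(kA) = 0.329/(0.0761·9.67) = 0.4471 K/W
  R_plaster = L/(kA) = 0.206/(0.250·9.67) = 0.08521 K/W
ΣR = 0.03468 + 0.4471 + 0.08521 = 0.5670 K/W
Q = ΔT/ΣR = (934 °C − 19.8 °C)/0.5670 = 1610 W

Q = 1610 W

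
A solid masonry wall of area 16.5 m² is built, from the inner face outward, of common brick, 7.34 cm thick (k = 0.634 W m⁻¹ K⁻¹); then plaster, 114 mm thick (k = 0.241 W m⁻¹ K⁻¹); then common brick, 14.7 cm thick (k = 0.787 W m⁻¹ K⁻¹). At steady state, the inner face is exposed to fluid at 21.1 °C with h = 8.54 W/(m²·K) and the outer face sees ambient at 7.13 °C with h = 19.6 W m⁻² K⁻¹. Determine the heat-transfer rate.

Treat each layer as a resistance in series:
  R_conv,in = 1/(hA) = 1/(8.54·16.5) = 0.007097 K/W
  R_common brick = L/(kA) = 0.0734/(0.634·16.5) = 0.007017 K/W
  R_plaster = L/(kA) = 0.114/(0.241·16.5) = 0.02867 K/W
  R_common brick = L/(kA) = 0.147/(0.787·16.5) = 0.01132 K/W
  R_conv,out = 1/(hA) = 1/(19.6·16.5) = 0.003092 K/W
ΣR = 0.007097 + 0.007017 + 0.02867 + 0.01132 + 0.003092 = 0.05720 K/W
Q = ΔT/ΣR = (21.1 °C − 7.13 °C)/0.05720 = 244 W

Q = 244 W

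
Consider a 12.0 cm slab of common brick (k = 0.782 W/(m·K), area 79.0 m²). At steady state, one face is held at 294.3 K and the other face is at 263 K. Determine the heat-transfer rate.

Q = 16.1 kW

Q = kA·ΔT/L = 0.782 × 79.0 × |294.3 K − 263 K| / 0.120 = 16100 W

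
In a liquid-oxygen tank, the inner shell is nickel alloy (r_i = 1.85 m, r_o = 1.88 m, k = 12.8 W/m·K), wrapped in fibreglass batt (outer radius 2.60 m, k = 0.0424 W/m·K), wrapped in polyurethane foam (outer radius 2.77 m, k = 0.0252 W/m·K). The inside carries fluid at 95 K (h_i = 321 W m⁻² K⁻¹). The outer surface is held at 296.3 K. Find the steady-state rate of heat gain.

Treat each layer as a resistance in series:
  R_conv,in = 1/(4πr²h) = 1/(4π·1.85²·321) = 7.243×10^-5 K/W
  R_nickel alloy = (1/1.85 − 1/1.88)/(4πk) = 0.008626/(4π·12.8) = 5.363×10^-5 K/W
  R_fibreglass batt = (1/1.88 − 1/2.60)/(4πk) = 0.1473/(4π·0.0424) = 0.2765 K/W
  R_polyurethane foam = (1/2.60 − 1/2.77)/(4πk) = 0.02360/(4π·0.0252) = 0.07454 K/W
ΣR = 7.243×10^-5 + 5.363×10^-5 + 0.2765 + 0.07454 = 0.3512 K/W
Q = ΔT/ΣR = (95 K − 296.3 K)/0.3512 = -573 W
(Negative Q ⇒ heat flows inward; heat gain = 573 W.)

Q = 573 W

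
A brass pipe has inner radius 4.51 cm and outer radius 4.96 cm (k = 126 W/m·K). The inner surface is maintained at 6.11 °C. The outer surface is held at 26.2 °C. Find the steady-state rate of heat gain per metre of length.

Q' = 167 kW/m

Q' = 2πk·ΔT/ln(r₂/r₁) = 2π × 126 × 20.09 / ln(0.0496/0.0451) = 1.67×10^5 W/m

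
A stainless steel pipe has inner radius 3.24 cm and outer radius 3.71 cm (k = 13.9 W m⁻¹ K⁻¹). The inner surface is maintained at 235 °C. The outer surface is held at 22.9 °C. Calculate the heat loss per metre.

Q' = 2πk·ΔT/ln(r₂/r₁) = 2π × 13.9 × 212.1 / ln(0.0371/0.0324) = 1.37×10^5 W/m

Q' = 137 kW/m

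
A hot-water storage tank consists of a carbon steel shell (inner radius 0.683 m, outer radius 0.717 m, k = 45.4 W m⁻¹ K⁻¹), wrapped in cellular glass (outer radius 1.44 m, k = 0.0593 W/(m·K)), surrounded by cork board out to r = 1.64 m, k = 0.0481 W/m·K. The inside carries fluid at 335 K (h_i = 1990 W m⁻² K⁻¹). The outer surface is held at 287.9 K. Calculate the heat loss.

Q = 43.6 W

Resistance network (inner→outer):
  R_conv,in = 1/(4πr²h) = 1/(4π·0.683²·1990) = 8.572×10^-5 K/W
  R_carbon steel = (1/0.683 − 1/0.717)/(4πk) = 0.06943/(4π·45.4) = 1.217×10^-4 K/W
  R_cellular glass = (1/0.717 − 1/1.44)/(4πk) = 0.7003/(4π·0.0593) = 0.9397 K/W
  R_cork board = (1/1.44 − 1/1.64)/(4πk) = 0.08469/(4π·0.0481) = 0.1401 K/W
ΣR = 8.572×10^-5 + 1.217×10^-4 + 0.9397 + 0.1401 = 1.080 K/W
Q = ΔT/ΣR = (335 K − 287.9 K)/1.080 = 43.6 W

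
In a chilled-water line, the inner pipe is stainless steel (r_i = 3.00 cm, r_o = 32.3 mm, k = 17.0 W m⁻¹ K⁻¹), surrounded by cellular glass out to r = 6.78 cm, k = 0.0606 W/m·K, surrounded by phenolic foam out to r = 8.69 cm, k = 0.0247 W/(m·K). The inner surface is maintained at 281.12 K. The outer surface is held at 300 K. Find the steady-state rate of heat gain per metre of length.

Q' = 5.32 W/m

Series thermal resistances, inner to outer:
  R'_stainless steel = ln(0.0323/0.0300)/(2πk) = 0.07387/(2π·17.0) = 6.916×10^-4 m·K/W
  R'_cellular glass = ln(0.0678/0.0323)/(2πk) = 0.7415/(2π·0.0606) = 1.947 m·K/W
  R'_phenolic foam = ln(0.0869/0.0678)/(2πk) = 0.2482/(2π·0.0247) = 1.599 m·K/W
ΣR = 6.916×10^-4 + 1.947 + 1.599 = 3.547 m·K/W
Q' = ΔT/ΣR = (281.12 K − 300 K)/3.547 = -5.32 W/m
(Negative Q' ⇒ heat flows inward; heat gain = 5.32 W/m.)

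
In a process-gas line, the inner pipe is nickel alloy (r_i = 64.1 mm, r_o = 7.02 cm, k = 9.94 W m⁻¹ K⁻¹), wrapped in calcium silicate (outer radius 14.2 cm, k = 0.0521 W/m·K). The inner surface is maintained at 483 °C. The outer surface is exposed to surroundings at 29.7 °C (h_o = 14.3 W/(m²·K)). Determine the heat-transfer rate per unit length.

Series thermal resistances, inner to outer:
  R'_nickel alloy = ln(0.0702/0.0641)/(2πk) = 0.09090/(2π·9.94) = 0.001456 m·K/W
  R'_calcium silicate = ln(0.142/0.0702)/(2πk) = 0.7045/(2π·0.0521) = 2.152 m·K/W
  R'_conv,out = 1/(2πr h) = 1/(2π·0.142·14.3) = 0.07838 m·K/W
ΣR = 0.001456 + 2.152 + 0.07838 = 2.232 m·K/W
Q' = ΔT/ΣR = (483 °C − 29.7 °C)/2.232 = 203 W/m

Q' = 203 W/m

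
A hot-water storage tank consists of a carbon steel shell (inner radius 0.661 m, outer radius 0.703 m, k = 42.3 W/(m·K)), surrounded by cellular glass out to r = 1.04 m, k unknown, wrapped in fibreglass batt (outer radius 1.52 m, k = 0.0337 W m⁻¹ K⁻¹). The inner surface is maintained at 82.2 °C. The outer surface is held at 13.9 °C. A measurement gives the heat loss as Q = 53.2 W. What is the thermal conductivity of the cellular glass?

k = 0.0647 W/m·K

ΣR = ΔT/Q = |82.2 − 13.9|/53.2 = 1.284 K/W
Known resistances:
  R_carbon steel = (1/0.661 − 1/0.703)/(4πk) = 0.09038/(4π·42.3) = 1.700×10^-4 K/W
  R_fibreglass batt = (1/1.04 − 1/1.52)/(4πk) = 0.3036/(4π·0.0337) = 0.7170 K/W
R_cellular glass = ΣR − ΣR_known = 1.284 − 0.7172 = 0.5668 K/W
(1/r₁−1/r₂)/(4πk) = 0.5668 ⇒ k = 0.4609/(4π·0.5668) = 0.0647 W/m·K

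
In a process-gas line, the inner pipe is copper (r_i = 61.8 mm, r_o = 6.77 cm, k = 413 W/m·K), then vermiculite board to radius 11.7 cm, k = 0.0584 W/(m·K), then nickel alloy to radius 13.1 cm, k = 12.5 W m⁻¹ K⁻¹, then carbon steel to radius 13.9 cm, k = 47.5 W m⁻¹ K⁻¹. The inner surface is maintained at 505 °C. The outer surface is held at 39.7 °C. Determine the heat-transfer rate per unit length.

Resistance network (inner→outer):
  R'_copper = ln(0.0677/0.0618)/(2πk) = 0.09118/(2π·413) = 3.514×10^-5 m·K/W
  R'_vermiculite board = ln(0.117/0.0677)/(2πk) = 0.5471/(2π·0.0584) = 1.491 m·K/W
  R'_nickel alloy = ln(0.131/0.117)/(2πk) = 0.1130/(2π·12.5) = 0.001439 m·K/W
  R'_carbon steel = ln(0.139/0.131)/(2πk) = 0.05928/(2π·47.5) = 1.986×10^-4 m·K/W
ΣR = 3.514×10^-5 + 1.491 + 0.001439 + 1.986×10^-4 = 1.493 m·K/W
Q' = ΔT/ΣR = (505 °C − 39.7 °C)/1.493 = 312 W/m

Q' = 312 W/m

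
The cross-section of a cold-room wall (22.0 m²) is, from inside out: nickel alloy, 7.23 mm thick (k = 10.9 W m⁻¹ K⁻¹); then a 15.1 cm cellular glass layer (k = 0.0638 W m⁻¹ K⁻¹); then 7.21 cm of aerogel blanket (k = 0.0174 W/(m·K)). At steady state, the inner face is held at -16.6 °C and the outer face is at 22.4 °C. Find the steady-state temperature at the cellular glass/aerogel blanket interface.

T = -2.42 °C

Series thermal resistances, inner to outer:
  R_nickel alloy = L/(kA) = 0.00723/(10.9·22.0) = 3.015×10^-5 K/W
  R_cellular glass = L/(kA) = 0.151/(0.0638·22.0) = 0.1076 K/W
  R_aerogel blanket = L/(kA) = 0.0721/(0.0174·22.0) = 0.1883 K/W
ΣR = 3.015×10^-5 + 0.1076 + 0.1883 = 0.2959 K/W
Q = ΔT/ΣR = (-16.6 °C − 22.4 °C)/0.2959 = -131.8 W
From the inner boundary to the cellular glass/aerogel blanket interface, ΣR_partial = 0.1076 K/W.
T_interface = T_in − Q·ΣR_partial = -16.6 °C − (-131.8)(0.1076) = -2.42 °C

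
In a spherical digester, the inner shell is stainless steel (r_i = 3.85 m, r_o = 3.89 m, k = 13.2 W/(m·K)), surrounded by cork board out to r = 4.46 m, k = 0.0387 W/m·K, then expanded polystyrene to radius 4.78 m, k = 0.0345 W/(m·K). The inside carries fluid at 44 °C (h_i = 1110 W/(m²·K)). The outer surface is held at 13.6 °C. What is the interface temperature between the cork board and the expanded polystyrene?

Treat each layer as a resistance in series:
  R_conv,in = 1/(4πr²h) = 1/(4π·3.85²·1110) = 4.837×10^-6 K/W
  R_stainless steel = (1/3.85 − 1/3.89)/(4πk) = 0.002671/(4π·13.2) = 1.610×10^-5 K/W
  R_cork board = (1/3.89 − 1/4.46)/(4πk) = 0.03285/(4π·0.0387) = 0.06756 K/W
  R_expanded polystyrene = (1/4.46 − 1/4.78)/(4πk) = 0.01501/(4π·0.0345) = 0.03462 K/W
ΣR = 4.837×10^-6 + 1.610×10^-5 + 0.06756 + 0.03462 = 0.1022 K/W
Q = ΔT/ΣR = (44 °C − 13.6 °C)/0.1022 = 297.5 W
From the inner boundary to the cork board/expanded polystyrene interface, ΣR_partial = 0.06758 K/W.
T_interface = T_in − Q·ΣR_partial = 44 °C − (297.5)(0.06758) = 23.9 °C

T = 23.9 °C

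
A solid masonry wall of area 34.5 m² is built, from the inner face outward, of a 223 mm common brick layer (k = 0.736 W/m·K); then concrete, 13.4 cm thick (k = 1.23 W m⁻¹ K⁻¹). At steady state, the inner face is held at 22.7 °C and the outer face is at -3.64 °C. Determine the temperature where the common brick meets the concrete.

Resistance network (inner→outer):
  R_common brick = L/(kA) = 0.223/(0.736·34.5) = 0.008782 K/W
  R_concrete = L/(kA) = 0.134/(1.23·34.5) = 0.003158 K/W
ΣR = 0.008782 + 0.003158 = 0.01194 K/W
Q = ΔT/ΣR = (22.7 °C − -3.64 °C)/0.01194 = 2206 W
From the inner boundary to the common brick/concrete interface, ΣR_partial = 0.008782 K/W.
T_interface = T_in − Q·ΣR_partial = 22.7 °C − (2206)(0.008782) = 3.33 °C

T = 3.33 °C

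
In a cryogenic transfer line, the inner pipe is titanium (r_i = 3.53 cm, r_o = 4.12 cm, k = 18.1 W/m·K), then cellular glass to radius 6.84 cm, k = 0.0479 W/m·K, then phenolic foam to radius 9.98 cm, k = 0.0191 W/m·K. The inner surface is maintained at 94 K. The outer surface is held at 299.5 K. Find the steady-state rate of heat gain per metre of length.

Treat each layer as a resistance in series:
  R'_titanium = ln(0.0412/0.0353)/(2πk) = 0.1546/(2π·18.1) = 0.001359 m·K/W
  R'_cellular glass = ln(0.0684/0.0412)/(2πk) = 0.5069/(2π·0.0479) = 1.684 m·K/W
  R'_phenolic foam = ln(0.0998/0.0684)/(2πk) = 0.3778/(2π·0.0191) = 3.148 m·K/W
ΣR = 0.001359 + 1.684 + 3.148 = 4.833 m·K/W
Q' = ΔT/ΣR = (94 K − 299.5 K)/4.833 = -42.5 W/m
(Negative Q' ⇒ heat flows inward; heat gain = 42.5 W/m.)

Q' = 42.5 W/m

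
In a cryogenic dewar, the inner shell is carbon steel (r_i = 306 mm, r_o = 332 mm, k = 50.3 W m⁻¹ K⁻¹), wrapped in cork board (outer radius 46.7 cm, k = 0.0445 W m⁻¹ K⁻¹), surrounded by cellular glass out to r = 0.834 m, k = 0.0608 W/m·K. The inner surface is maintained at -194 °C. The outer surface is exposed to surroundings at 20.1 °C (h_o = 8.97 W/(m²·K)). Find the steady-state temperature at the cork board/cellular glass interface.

Series thermal resistances, inner to outer:
  R_carbon steel = (1/0.306 − 1/0.332)/(4πk) = 0.2559/(4π·50.3) = 4.049×10^-4 K/W
  R_cork board = (1/0.332 − 1/0.467)/(4πk) = 0.8707/(4π·0.0445) = 1.557 K/W
  R_cellular glass = (1/0.467 − 1/0.834)/(4πk) = 0.9423/(4π·0.0608) = 1.233 K/W
  R_conv,out = 1/(4πr²h) = 1/(4π·0.834²·8.97) = 0.01275 K/W
ΣR = 4.049×10^-4 + 1.557 + 1.233 + 0.01275 = 2.803 K/W
Q = ΔT/ΣR = (-194 °C − 20.1 °C)/2.803 = -76.38 W
From the inner boundary to the cork board/cellular glass interface, ΣR_partial = 1.557 K/W.
T_interface = T_in − Q·ΣR_partial = -194 °C − (-76.38)(1.557) = -75.1 °C

T = -75.1 °C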